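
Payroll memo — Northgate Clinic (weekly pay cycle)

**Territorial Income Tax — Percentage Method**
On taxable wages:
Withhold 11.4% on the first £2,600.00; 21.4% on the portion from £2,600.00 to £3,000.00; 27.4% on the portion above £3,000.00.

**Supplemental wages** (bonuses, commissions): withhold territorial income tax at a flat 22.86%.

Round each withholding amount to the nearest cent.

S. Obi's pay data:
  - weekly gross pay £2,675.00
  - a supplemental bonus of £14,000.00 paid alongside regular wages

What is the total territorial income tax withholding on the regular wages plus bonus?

Territorial Income Tax: taxable = £2,675.00
  £296.40 + 21.4% × (£2,675.00 − £2,600.00) = £296.40 + 21.4% × £75.00 = £312.45
Supplemental (22.86% flat on bonus): 22.86% × £14,000.00 = £3,200.40
Total territorial income tax: £312.45 + £3,200.40 = £3,512.85

£3,512.85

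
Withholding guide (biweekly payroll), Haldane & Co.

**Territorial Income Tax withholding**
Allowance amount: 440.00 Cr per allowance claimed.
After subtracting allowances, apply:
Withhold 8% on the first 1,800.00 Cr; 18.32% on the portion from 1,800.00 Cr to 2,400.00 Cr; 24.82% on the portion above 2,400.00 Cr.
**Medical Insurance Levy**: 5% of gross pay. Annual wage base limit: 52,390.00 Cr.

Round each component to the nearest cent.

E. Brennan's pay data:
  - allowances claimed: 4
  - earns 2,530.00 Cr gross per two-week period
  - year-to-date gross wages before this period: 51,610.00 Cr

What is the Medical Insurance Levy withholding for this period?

39.00 Cr

Medical Insurance Levy: cap 52,390.00 Cr − YTD 51,610.00 Cr = 780.00 Cr subject; 5% × 780.00 Cr = 39.00 Cr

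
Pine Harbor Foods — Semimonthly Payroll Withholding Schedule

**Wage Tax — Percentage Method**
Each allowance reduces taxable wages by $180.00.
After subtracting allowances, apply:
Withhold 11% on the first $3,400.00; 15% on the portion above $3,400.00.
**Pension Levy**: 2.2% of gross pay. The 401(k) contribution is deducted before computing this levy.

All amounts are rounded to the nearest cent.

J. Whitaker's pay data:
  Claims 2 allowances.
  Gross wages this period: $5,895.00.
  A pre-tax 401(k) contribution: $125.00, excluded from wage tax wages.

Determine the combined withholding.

Wage Tax: taxable = $5,895.00 − $125.00 − 2×$180.00 = $5,410.00
  $374.00 + 15% × ($5,410.00 − $3,400.00) = $374.00 + 15% × $2,010.00 = $675.50
Pension Levy: 2.2% × $5,770.00 = $126.94
Total: $675.50 + $126.94 = $802.44

$802.44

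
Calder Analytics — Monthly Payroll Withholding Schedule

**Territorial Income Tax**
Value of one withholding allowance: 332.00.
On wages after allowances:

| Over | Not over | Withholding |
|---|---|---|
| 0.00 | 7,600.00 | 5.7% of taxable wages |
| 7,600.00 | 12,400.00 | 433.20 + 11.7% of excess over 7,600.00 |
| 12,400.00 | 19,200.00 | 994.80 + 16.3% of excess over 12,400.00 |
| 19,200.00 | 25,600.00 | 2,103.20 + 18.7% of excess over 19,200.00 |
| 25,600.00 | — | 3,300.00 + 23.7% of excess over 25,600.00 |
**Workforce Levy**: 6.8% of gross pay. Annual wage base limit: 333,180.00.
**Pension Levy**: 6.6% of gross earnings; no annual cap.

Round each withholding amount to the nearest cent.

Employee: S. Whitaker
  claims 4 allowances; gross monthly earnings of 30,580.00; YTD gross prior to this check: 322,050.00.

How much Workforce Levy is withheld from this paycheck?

756.84

Workforce Levy: cap 333,180.00 − YTD 322,050.00 = 11,130.00 subject; 6.8% × 11,130.00 = 756.84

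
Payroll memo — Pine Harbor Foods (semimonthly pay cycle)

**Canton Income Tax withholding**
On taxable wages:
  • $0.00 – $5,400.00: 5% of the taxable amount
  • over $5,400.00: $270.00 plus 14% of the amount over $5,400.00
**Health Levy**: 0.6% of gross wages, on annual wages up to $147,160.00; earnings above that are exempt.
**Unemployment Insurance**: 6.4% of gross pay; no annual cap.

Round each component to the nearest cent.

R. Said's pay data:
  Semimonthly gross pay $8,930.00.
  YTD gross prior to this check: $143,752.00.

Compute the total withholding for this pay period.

$1,356.17

Canton Income Tax: taxable = $8,930.00
  $270.00 + 14% × ($8,930.00 − $5,400.00) = $270.00 + 14% × $3,530.00 = $764.20
Health Levy: cap $147,160.00 − YTD $143,752.00 = $3,408.00 subject; 0.6% × $3,408.00 = $20.45
Unemployment Insurance: 6.4% × $8,930.00 = $571.52
Total: $764.20 + $20.45 + $571.52 = $1,356.17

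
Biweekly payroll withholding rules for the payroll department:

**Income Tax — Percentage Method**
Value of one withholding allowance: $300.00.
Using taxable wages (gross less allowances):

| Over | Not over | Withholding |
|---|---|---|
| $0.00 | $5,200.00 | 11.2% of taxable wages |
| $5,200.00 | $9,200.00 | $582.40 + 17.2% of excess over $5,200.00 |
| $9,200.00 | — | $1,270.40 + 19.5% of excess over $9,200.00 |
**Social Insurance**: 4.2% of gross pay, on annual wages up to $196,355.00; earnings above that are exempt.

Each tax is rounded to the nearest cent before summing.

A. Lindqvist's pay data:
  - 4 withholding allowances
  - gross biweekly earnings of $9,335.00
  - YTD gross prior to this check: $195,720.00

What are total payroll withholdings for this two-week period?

$1,113.89

Income Tax: taxable = $9,335.00 − 4×$300.00 = $8,135.00
  $582.40 + 17.2% × ($8,135.00 − $5,200.00) = $582.40 + 17.2% × $2,935.00 = $1,087.22
Social Insurance: cap $196,355.00 − YTD $195,720.00 = $635.00 subject; 4.2% × $635.00 = $26.67
Total: $1,087.22 + $26.67 = $1,113.89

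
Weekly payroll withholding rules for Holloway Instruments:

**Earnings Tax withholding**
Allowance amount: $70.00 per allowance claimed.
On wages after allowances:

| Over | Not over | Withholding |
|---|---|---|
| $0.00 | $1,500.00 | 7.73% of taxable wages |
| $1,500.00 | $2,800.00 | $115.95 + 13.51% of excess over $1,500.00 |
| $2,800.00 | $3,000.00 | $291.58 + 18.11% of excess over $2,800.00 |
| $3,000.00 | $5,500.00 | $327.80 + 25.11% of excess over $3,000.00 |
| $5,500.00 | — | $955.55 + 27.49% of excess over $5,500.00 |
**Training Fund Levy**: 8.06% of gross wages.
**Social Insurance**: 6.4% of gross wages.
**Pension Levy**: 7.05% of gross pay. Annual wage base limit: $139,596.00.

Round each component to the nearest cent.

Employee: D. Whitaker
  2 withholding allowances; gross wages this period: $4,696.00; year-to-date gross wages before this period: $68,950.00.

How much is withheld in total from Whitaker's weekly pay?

$1,728.62

Earnings Tax: taxable = $4,696.00 − 2×$70.00 = $4,556.00
  $327.80 + 25.11% × ($4,556.00 − $3,000.00) = $327.80 + 25.11% × $1,556.00 = $718.51
Training Fund Levy: 8.06% × $4,696.00 = $378.50
Social Insurance: 6.4% × $4,696.00 = $300.54
Pension Levy: 7.05% × $4,696.00 = $331.07
Total: $718.51 + $378.50 + $300.54 + $331.07 = $1,728.62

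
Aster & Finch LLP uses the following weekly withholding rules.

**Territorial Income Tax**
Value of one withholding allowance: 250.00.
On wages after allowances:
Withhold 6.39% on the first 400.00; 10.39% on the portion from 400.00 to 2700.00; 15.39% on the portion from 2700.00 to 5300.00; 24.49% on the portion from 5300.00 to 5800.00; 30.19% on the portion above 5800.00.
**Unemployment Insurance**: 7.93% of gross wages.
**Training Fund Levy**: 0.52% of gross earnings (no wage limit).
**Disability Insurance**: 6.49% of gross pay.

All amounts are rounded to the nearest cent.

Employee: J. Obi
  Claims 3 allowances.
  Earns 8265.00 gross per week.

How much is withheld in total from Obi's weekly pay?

Territorial Income Tax: taxable = 8265.00 − 3×250.00 = 7515.00
  787.12 + 30.19% × (7515.00 − 5800.00) = 787.12 + 30.19% × 1715.00 = 1304.88
Unemployment Insurance: 7.93% × 8265.00 = 655.41
Training Fund Levy: 0.52% × 8265.00 = 42.98
Disability Insurance: 6.49% × 8265.00 = 536.40
Total: 1304.88 + 655.41 + 42.98 + 536.40 = 2539.67

2539.67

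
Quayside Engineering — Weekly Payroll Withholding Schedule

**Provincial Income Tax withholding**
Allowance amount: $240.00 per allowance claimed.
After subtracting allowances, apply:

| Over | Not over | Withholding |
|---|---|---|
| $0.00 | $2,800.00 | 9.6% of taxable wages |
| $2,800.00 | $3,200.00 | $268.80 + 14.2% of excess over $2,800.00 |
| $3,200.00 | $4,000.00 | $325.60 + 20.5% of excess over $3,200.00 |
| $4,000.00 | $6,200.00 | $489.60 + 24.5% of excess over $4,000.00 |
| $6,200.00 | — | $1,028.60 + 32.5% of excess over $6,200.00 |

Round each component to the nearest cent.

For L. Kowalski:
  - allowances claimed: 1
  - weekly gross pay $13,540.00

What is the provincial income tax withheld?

Provincial Income Tax: taxable = $13,540.00 − 1×$240.00 = $13,300.00
  $1,028.60 + 32.5% × ($13,300.00 − $6,200.00) = $1,028.60 + 32.5% × $7,100.00 = $3,336.10

$3,336.10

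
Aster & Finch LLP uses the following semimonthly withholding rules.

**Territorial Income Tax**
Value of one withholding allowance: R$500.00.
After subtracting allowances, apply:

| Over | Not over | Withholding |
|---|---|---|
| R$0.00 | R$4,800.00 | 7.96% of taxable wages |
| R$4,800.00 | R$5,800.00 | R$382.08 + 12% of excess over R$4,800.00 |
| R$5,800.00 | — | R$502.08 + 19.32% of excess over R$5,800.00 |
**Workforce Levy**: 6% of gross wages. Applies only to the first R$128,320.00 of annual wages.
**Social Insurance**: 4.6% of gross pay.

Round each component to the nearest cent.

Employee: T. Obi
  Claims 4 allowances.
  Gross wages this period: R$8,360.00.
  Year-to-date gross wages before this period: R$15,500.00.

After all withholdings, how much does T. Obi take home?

R$6,863.57

Territorial Income Tax: taxable = R$8,360.00 − 4×R$500.00 = R$6,360.00
  R$502.08 + 19.32% × (R$6,360.00 − R$5,800.00) = R$502.08 + 19.32% × R$560.00 = R$610.27
Workforce Levy: 6% × R$8,360.00 = R$501.60
Social Insurance: 4.6% × R$8,360.00 = R$384.56
Total withheld: R$610.27 + R$501.60 + R$384.56 = R$1,496.43
Net pay: R$8,360.00 − R$1,496.43 = R$6,863.57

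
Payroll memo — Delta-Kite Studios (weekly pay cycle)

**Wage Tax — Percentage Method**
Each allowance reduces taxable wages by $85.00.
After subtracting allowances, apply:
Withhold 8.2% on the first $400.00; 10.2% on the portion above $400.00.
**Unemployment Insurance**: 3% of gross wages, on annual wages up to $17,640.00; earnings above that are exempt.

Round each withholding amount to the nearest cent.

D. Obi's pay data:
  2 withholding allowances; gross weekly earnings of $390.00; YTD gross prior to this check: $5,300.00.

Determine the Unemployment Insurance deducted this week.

Unemployment Insurance: 3% × $390.00 = $11.70

$11.70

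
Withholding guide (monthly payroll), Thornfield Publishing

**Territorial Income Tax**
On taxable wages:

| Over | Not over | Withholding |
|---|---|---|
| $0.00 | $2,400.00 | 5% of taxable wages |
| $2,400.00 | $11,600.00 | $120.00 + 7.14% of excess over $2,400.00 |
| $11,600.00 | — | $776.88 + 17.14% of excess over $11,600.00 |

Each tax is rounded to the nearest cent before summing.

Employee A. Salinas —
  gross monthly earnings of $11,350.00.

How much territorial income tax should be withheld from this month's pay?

Territorial Income Tax: taxable = $11,350.00
  $120.00 + 7.14% × ($11,350.00 − $2,400.00) = $120.00 + 7.14% × $8,950.00 = $759.03

$759.03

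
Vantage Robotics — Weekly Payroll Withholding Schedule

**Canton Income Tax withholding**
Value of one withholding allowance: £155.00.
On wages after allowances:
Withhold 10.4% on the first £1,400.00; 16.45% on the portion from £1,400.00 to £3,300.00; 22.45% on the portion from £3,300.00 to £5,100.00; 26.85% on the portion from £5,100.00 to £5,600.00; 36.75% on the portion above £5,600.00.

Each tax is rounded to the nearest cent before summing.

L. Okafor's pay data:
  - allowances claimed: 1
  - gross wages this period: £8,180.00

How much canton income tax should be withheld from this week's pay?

Canton Income Tax: taxable = £8,180.00 − 1×£155.00 = £8,025.00
  £996.50 + 36.75% × (£8,025.00 − £5,600.00) = £996.50 + 36.75% × £2,425.00 = £1,887.69

£1,887.69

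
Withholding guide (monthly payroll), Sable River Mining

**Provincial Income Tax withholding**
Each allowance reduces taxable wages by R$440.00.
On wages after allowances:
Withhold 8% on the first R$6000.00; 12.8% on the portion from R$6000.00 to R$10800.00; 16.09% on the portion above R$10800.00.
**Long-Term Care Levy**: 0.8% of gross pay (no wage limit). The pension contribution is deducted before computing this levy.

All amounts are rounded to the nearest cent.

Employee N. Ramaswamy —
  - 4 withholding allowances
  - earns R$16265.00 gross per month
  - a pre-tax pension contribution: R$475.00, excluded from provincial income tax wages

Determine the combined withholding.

Provincial Income Tax: taxable = R$16265.00 − R$475.00 − 4×R$440.00 = R$14030.00
  R$1094.40 + 16.09% × (R$14030.00 − R$10800.00) = R$1094.40 + 16.09% × R$3230.00 = R$1614.11
Long-Term Care Levy: 0.8% × R$15790.00 = R$126.32
Total: R$1614.11 + R$126.32 = R$1740.43

R$1740.43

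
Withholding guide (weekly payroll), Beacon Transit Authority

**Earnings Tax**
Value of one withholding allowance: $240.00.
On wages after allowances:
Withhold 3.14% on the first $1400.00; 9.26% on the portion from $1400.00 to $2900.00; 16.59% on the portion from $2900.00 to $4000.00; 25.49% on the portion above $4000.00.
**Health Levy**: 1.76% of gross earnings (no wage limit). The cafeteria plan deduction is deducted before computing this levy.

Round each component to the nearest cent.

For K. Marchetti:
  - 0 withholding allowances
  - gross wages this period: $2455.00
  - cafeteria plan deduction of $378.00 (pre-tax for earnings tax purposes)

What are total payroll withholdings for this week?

$143.21

Earnings Tax: taxable = $2455.00 − $378.00 = $2077.00
  $43.96 + 9.26% × ($2077.00 − $1400.00) = $43.96 + 9.26% × $677.00 = $106.65
Health Levy: 1.76% × $2077.00 = $36.56
Total: $106.65 + $36.56 = $143.21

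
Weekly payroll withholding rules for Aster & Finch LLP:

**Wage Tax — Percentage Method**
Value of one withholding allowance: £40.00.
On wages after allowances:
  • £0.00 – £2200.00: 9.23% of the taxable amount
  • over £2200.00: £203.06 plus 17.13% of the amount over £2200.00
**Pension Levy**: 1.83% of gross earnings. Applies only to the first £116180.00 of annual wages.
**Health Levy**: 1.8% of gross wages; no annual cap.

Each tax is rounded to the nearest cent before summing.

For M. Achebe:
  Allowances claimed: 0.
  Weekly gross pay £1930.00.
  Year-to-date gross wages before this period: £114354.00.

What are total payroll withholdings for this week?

£246.30

Wage Tax: taxable = £1930.00
  9.23% × £1930.00 = £178.14
Pension Levy: cap £116180.00 − YTD £114354.00 = £1826.00 subject; 1.83% × £1826.00 = £33.42
Health Levy: 1.8% × £1930.00 = £34.74
Total: £178.14 + £33.42 + £34.74 = £246.30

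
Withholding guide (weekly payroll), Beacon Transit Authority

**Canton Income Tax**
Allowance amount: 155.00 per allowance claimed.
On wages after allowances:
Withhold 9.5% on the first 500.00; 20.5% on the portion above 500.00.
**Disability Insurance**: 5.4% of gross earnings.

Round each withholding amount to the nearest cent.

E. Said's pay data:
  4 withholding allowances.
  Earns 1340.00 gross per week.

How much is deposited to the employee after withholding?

1175.04

Canton Income Tax: taxable = 1340.00 − 4×155.00 = 720.00
  47.50 + 20.5% × (720.00 − 500.00) = 47.50 + 20.5% × 220.00 = 92.60
Disability Insurance: 5.4% × 1340.00 = 72.36
Total withheld: 92.60 + 72.36 = 164.96
Net pay: 1340.00 − 164.96 = 1175.04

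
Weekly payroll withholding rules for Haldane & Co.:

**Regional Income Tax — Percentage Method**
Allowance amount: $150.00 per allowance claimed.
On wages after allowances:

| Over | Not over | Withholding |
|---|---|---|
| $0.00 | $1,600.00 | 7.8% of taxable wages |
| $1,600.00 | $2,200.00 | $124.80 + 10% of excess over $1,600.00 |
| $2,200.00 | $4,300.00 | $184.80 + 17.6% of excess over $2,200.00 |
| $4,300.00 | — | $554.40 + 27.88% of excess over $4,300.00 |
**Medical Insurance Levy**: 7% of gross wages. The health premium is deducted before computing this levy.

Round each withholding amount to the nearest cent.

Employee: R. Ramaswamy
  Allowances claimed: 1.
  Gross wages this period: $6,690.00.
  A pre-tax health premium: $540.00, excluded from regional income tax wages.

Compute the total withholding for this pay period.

Regional Income Tax: taxable = $6,690.00 − $540.00 − 1×$150.00 = $6,000.00
  $554.40 + 27.88% × ($6,000.00 − $4,300.00) = $554.40 + 27.88% × $1,700.00 = $1,028.36
Medical Insurance Levy: 7% × $6,150.00 = $430.50
Total: $1,028.36 + $430.50 = $1,458.86

$1,458.86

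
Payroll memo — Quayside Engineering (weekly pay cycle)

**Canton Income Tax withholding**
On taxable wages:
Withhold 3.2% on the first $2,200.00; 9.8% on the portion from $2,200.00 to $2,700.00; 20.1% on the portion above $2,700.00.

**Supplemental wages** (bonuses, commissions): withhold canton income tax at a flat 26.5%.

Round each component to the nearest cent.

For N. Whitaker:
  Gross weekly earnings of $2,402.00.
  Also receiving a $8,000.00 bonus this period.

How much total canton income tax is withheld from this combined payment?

Canton Income Tax: taxable = $2,402.00
  $70.40 + 9.8% × ($2,402.00 − $2,200.00) = $70.40 + 9.8% × $202.00 = $90.20
Supplemental (26.5% flat on bonus): 26.5% × $8,000.00 = $2,120.00
Total canton income tax: $90.20 + $2,120.00 = $2,210.20

$2,210.20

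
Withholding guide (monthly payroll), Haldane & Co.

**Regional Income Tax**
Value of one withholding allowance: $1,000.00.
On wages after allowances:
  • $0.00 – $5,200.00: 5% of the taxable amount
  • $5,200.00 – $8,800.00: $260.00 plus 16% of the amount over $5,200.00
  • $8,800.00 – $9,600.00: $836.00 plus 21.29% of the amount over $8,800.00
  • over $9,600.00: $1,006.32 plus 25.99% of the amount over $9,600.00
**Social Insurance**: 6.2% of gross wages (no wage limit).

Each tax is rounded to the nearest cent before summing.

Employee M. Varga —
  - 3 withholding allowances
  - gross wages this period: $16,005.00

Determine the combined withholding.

Regional Income Tax: taxable = $16,005.00 − 3×$1,000.00 = $13,005.00
  $1,006.32 + 25.99% × ($13,005.00 − $9,600.00) = $1,006.32 + 25.99% × $3,405.00 = $1,891.28
Social Insurance: 6.2% × $16,005.00 = $992.31
Total: $1,891.28 + $992.31 = $2,883.59

$2,883.59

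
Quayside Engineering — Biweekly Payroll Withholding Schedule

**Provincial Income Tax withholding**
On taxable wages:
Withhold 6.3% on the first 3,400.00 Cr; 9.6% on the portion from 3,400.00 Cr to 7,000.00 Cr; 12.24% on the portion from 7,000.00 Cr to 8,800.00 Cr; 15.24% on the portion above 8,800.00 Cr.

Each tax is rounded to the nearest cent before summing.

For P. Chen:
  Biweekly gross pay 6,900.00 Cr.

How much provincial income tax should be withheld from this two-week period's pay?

Provincial Income Tax: taxable = 6,900.00 Cr
  214.20 Cr + 9.6% × (6,900.00 Cr − 3,400.00 Cr) = 214.20 Cr + 9.6% × 3,500.00 Cr = 550.20 Cr

550.20 Cr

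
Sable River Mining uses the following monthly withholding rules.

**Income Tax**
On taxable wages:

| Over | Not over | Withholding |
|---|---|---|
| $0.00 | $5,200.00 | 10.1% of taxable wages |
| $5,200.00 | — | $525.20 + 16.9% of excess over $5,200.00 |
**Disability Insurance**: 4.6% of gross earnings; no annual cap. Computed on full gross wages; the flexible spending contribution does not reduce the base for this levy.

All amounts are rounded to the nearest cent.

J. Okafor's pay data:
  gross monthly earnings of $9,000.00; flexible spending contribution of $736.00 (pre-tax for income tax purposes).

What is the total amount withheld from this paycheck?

$1,457.02

Income Tax: taxable = $9,000.00 − $736.00 = $8,264.00
  $525.20 + 16.9% × ($8,264.00 − $5,200.00) = $525.20 + 16.9% × $3,064.00 = $1,043.02
Disability Insurance: 4.6% × $9,000.00 = $414.00
Total: $1,043.02 + $414.00 = $1,457.02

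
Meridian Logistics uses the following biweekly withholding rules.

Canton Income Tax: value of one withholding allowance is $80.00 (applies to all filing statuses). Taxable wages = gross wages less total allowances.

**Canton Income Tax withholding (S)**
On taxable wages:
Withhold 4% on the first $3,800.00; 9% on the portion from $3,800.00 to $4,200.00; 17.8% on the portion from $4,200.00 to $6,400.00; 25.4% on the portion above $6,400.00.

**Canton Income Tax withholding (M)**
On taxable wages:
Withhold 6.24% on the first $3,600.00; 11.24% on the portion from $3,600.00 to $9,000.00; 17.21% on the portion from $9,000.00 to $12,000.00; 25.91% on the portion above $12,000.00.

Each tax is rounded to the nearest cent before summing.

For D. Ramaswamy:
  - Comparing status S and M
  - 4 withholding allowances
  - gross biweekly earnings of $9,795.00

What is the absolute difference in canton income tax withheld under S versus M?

$447.30

Canton Income Tax (S): taxable = $9,795.00 − 4×$80.00 = $9,475.00
  $579.60 + 25.4% × ($9,475.00 − $6,400.00) = $579.60 + 25.4% × $3,075.00 = $1,360.65
Canton Income Tax (M): taxable = $9,795.00 − 4×$80.00 = $9,475.00
  $831.60 + 17.21% × ($9,475.00 − $9,000.00) = $831.60 + 17.21% × $475.00 = $913.35
Difference: |$1,360.65 − $913.35| = $447.30 (higher under S)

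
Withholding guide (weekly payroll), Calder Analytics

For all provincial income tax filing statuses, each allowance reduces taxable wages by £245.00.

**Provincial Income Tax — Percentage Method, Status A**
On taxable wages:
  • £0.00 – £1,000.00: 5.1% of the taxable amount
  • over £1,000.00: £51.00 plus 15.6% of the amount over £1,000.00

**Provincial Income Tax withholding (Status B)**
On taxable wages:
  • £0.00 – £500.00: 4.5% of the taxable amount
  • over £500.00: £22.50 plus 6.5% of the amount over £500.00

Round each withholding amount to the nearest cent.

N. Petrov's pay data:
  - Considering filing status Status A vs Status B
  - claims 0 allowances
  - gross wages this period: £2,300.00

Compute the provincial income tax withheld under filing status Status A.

£253.80

Provincial Income Tax (Status A): taxable = £2,300.00
  £51.00 + 15.6% × (£2,300.00 − £1,000.00) = £51.00 + 15.6% × £1,300.00 = £253.80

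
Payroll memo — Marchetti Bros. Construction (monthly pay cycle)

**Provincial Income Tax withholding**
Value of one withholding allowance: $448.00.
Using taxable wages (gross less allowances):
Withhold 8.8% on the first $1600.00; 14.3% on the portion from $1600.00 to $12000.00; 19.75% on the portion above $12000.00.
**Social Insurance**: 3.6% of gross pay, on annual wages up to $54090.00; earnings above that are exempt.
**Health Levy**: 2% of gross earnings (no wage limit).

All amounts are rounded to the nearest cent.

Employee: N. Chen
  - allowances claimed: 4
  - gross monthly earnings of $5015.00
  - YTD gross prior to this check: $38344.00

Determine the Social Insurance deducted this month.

$180.54

Social Insurance: 3.6% × $5015.00 = $180.54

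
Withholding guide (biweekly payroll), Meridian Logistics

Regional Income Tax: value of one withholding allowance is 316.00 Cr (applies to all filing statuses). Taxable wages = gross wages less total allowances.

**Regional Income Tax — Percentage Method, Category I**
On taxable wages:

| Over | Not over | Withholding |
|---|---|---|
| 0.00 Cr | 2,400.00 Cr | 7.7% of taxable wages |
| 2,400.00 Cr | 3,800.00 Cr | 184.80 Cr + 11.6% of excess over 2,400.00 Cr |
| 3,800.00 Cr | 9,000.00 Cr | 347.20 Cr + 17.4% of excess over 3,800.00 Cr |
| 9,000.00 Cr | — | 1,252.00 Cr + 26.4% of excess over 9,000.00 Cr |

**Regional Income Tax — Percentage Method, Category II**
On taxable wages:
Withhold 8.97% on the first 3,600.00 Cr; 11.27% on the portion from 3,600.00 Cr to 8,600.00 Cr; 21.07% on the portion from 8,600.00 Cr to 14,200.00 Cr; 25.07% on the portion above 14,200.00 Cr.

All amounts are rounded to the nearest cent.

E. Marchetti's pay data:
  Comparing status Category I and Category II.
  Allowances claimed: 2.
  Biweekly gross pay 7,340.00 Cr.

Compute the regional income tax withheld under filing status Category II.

673.19 Cr

Regional Income Tax (Category II): taxable = 7,340.00 Cr − 2×316.00 Cr = 6,708.00 Cr
  322.92 Cr + 11.27% × (6,708.00 Cr − 3,600.00 Cr) = 322.92 Cr + 11.27% × 3,108.00 Cr = 673.19 Cr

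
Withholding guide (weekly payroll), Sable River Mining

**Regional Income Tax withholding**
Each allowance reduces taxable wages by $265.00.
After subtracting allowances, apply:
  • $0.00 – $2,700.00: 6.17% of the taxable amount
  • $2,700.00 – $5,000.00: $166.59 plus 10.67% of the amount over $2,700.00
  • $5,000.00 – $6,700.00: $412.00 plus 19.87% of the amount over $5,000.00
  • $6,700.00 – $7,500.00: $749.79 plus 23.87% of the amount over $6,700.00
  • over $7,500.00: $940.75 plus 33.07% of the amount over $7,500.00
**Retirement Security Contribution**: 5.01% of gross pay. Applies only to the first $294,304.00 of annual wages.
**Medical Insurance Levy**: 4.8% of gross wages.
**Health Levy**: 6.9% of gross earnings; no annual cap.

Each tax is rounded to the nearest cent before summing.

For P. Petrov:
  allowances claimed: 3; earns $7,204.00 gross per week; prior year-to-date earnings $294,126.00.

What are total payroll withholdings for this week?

$1,543.76

Regional Income Tax: taxable = $7,204.00 − 3×$265.00 = $6,409.00
  $412.00 + 19.87% × ($6,409.00 − $5,000.00) = $412.00 + 19.87% × $1,409.00 = $691.97
Retirement Security Contribution: cap $294,304.00 − YTD $294,126.00 = $178.00 subject; 5.01% × $178.00 = $8.92
Medical Insurance Levy: 4.8% × $7,204.00 = $345.79
Health Levy: 6.9% × $7,204.00 = $497.08
Total: $691.97 + $8.92 + $345.79 + $497.08 = $1,543.76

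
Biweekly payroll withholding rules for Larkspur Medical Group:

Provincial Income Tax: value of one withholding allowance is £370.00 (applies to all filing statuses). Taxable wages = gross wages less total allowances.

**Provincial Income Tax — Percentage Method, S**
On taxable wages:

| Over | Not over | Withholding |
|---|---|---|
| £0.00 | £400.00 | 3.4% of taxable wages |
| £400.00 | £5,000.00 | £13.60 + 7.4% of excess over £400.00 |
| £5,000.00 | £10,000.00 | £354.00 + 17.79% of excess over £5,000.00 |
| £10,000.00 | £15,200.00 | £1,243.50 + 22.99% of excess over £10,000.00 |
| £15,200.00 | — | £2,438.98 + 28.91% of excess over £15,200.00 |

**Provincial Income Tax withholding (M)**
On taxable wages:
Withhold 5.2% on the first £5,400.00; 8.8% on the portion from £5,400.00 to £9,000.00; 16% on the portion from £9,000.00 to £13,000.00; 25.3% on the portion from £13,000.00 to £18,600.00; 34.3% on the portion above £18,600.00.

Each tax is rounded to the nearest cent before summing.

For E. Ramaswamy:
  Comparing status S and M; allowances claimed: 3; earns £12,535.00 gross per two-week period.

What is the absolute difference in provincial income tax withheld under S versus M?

Provincial Income Tax (S): taxable = £12,535.00 − 3×£370.00 = £11,425.00
  £1,243.50 + 22.99% × (£11,425.00 − £10,000.00) = £1,243.50 + 22.99% × £1,425.00 = £1,571.11
Provincial Income Tax (M): taxable = £12,535.00 − 3×£370.00 = £11,425.00
  £597.60 + 16% × (£11,425.00 − £9,000.00) = £597.60 + 16% × £2,425.00 = £985.60
Difference: |£1,571.11 − £985.60| = £585.51 (higher under S)

£585.51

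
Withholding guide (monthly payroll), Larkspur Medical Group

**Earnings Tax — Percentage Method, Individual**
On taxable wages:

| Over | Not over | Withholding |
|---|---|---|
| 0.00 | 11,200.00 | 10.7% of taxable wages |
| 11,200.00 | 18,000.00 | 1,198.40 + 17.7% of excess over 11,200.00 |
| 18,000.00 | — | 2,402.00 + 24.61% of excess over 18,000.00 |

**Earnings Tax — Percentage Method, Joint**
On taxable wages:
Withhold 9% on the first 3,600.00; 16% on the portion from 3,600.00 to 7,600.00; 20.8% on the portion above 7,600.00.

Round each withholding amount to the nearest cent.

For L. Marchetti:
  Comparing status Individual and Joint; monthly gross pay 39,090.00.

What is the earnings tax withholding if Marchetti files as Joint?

Earnings Tax (Joint): taxable = 39,090.00
  964.00 + 20.8% × (39,090.00 − 7,600.00) = 964.00 + 20.8% × 31,490.00 = 7,513.92

7,513.92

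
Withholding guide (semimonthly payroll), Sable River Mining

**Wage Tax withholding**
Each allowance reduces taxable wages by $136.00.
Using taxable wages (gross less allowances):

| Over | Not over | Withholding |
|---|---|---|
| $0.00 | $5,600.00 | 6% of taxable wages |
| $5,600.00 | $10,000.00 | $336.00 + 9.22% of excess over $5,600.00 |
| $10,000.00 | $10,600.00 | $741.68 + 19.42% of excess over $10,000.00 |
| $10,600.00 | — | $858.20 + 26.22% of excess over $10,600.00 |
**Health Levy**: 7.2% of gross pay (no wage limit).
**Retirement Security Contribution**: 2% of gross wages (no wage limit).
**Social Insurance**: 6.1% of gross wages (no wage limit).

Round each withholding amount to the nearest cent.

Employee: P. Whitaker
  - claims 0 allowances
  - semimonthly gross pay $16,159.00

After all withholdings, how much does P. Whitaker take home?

Wage Tax: taxable = $16,159.00
  $858.20 + 26.22% × ($16,159.00 − $10,600.00) = $858.20 + 26.22% × $5,559.00 = $2,315.77
Health Levy: 7.2% × $16,159.00 = $1,163.45
Retirement Security Contribution: 2% × $16,159.00 = $323.18
Social Insurance: 6.1% × $16,159.00 = $985.70
Total withheld: $2,315.77 + $1,163.45 + $323.18 + $985.70 = $4,788.10
Net pay: $16,159.00 − $4,788.10 = $11,370.90

$11,370.90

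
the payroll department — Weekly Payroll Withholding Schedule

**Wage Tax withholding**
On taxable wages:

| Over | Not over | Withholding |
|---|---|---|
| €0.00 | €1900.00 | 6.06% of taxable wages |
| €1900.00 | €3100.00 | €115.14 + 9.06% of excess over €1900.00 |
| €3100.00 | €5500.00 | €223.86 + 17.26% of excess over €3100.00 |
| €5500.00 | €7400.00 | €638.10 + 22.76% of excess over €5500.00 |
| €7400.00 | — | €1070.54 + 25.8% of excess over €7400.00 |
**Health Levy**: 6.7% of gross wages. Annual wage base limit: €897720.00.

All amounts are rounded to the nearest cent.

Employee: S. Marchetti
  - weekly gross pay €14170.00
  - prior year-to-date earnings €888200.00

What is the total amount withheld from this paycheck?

Wage Tax: taxable = €14170.00
  €1070.54 + 25.8% × (€14170.00 − €7400.00) = €1070.54 + 25.8% × €6770.00 = €2817.20
Health Levy: cap €897720.00 − YTD €888200.00 = €9520.00 subject; 6.7% × €9520.00 = €637.84
Total: €2817.20 + €637.84 = €3455.04

€3455.04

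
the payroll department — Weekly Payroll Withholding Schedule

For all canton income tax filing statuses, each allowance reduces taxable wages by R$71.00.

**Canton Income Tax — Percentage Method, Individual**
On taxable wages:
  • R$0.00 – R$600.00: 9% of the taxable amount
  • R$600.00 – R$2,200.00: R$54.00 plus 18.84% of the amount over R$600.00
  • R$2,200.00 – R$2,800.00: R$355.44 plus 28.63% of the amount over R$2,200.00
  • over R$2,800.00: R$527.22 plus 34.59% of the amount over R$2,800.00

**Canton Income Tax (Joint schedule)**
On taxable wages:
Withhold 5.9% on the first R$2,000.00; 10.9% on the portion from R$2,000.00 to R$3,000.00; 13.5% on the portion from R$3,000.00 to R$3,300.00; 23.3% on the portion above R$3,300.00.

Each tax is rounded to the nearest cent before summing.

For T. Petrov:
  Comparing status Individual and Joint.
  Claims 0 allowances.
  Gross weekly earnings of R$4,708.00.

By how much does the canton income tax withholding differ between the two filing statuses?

Canton Income Tax (Individual): taxable = R$4,708.00
  R$527.22 + 34.59% × (R$4,708.00 − R$2,800.00) = R$527.22 + 34.59% × R$1,908.00 = R$1,187.20
Canton Income Tax (Joint): taxable = R$4,708.00
  R$267.50 + 23.3% × (R$4,708.00 − R$3,300.00) = R$267.50 + 23.3% × R$1,408.00 = R$595.56
Difference: |R$1,187.20 − R$595.56| = R$591.64 (higher under Individual)

R$591.64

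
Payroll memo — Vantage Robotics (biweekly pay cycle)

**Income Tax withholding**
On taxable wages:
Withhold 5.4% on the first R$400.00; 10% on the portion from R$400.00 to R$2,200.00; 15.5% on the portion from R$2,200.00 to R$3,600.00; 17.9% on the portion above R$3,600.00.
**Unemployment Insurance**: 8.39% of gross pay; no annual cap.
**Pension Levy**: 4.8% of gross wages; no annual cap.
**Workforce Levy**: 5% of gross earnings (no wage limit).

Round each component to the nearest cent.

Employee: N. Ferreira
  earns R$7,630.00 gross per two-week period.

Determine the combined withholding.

Income Tax: taxable = R$7,630.00
  R$418.60 + 17.9% × (R$7,630.00 − R$3,600.00) = R$418.60 + 17.9% × R$4,030.00 = R$1,139.97
Unemployment Insurance: 8.39% × R$7,630.00 = R$640.16
Pension Levy: 4.8% × R$7,630.00 = R$366.24
Workforce Levy: 5% × R$7,630.00 = R$381.50
Total: R$1,139.97 + R$640.16 + R$366.24 + R$381.50 = R$2,527.87

R$2,527.87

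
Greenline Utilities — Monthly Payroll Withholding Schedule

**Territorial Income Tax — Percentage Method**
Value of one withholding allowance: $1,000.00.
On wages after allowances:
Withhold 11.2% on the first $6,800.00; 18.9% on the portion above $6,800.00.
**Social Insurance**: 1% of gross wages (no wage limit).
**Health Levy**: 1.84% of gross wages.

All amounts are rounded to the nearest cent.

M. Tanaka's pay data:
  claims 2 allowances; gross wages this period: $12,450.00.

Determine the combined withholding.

Territorial Income Tax: taxable = $12,450.00 − 2×$1,000.00 = $10,450.00
  $761.60 + 18.9% × ($10,450.00 − $6,800.00) = $761.60 + 18.9% × $3,650.00 = $1,451.45
Social Insurance: 1% × $12,450.00 = $124.50
Health Levy: 1.84% × $12,450.00 = $229.08
Total: $1,451.45 + $124.50 + $229.08 = $1,805.03

$1,805.03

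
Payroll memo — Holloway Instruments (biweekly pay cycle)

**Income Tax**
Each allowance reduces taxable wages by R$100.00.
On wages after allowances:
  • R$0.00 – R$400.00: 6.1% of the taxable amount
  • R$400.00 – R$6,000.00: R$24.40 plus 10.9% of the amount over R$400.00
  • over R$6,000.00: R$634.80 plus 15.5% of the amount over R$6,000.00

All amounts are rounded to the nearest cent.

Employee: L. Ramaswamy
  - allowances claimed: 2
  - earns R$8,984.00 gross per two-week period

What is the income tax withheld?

Income Tax: taxable = R$8,984.00 − 2×R$100.00 = R$8,784.00
  R$634.80 + 15.5% × (R$8,784.00 − R$6,000.00) = R$634.80 + 15.5% × R$2,784.00 = R$1,066.32

R$1,066.32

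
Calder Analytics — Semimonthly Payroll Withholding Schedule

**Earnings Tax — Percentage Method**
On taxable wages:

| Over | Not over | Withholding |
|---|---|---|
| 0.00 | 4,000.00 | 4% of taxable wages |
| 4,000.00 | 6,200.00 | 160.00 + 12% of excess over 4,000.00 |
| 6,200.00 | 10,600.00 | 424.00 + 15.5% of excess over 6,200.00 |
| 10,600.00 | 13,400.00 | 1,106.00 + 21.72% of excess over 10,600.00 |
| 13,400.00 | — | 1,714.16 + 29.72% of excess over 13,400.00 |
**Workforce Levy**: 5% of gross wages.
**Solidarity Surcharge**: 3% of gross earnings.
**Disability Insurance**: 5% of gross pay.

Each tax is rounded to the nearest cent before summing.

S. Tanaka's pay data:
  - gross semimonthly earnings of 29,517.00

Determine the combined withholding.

10,341.34

Earnings Tax: taxable = 29,517.00
  1,714.16 + 29.72% × (29,517.00 − 13,400.00) = 1,714.16 + 29.72% × 16,117.00 = 6,504.13
Workforce Levy: 5% × 29,517.00 = 1,475.85
Solidarity Surcharge: 3% × 29,517.00 = 885.51
Disability Insurance: 5% × 29,517.00 = 1,475.85
Total: 6,504.13 + 1,475.85 + 885.51 + 1,475.85 = 10,341.34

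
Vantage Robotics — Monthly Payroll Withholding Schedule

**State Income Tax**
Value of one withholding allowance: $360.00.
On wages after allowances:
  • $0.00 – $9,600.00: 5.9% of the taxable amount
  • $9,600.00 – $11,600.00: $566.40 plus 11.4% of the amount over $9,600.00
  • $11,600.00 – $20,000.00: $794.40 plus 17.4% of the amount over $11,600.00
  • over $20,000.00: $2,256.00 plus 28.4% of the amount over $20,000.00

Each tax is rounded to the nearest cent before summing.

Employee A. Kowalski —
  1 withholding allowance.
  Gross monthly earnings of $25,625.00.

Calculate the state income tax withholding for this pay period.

$3,751.26

State Income Tax: taxable = $25,625.00 − 1×$360.00 = $25,265.00
  $2,256.00 + 28.4% × ($25,265.00 − $20,000.00) = $2,256.00 + 28.4% × $5,265.00 = $3,751.26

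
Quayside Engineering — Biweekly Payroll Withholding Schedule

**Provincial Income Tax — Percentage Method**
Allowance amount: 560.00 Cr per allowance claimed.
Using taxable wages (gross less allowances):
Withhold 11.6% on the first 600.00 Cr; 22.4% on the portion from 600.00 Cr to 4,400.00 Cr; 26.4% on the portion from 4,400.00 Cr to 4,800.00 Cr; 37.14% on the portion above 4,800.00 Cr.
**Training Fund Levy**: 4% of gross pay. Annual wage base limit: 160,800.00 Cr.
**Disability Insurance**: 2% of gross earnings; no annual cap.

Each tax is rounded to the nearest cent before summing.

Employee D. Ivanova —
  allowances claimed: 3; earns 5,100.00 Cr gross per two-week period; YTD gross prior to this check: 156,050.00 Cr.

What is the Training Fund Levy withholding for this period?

190.00 Cr

Training Fund Levy: cap 160,800.00 Cr − YTD 156,050.00 Cr = 4,750.00 Cr subject; 4% × 4,750.00 Cr = 190.00 Cr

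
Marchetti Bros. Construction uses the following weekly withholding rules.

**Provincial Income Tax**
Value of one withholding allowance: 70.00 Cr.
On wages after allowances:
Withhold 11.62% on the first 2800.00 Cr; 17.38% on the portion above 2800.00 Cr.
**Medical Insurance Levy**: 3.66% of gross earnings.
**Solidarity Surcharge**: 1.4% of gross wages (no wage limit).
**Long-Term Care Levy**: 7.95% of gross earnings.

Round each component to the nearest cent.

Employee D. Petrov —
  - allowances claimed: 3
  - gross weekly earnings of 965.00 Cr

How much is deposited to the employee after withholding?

751.72 Cr

Provincial Income Tax: taxable = 965.00 Cr − 3×70.00 Cr = 755.00 Cr
  11.62% × 755.00 Cr = 87.73 Cr
Medical Insurance Levy: 3.66% × 965.00 Cr = 35.32 Cr
Solidarity Surcharge: 1.4% × 965.00 Cr = 13.51 Cr
Long-Term Care Levy: 7.95% × 965.00 Cr = 76.72 Cr
Total withheld: 87.73 Cr + 35.32 Cr + 13.51 Cr + 76.72 Cr = 213.28 Cr
Net pay: 965.00 Cr − 213.28 Cr = 751.72 Cr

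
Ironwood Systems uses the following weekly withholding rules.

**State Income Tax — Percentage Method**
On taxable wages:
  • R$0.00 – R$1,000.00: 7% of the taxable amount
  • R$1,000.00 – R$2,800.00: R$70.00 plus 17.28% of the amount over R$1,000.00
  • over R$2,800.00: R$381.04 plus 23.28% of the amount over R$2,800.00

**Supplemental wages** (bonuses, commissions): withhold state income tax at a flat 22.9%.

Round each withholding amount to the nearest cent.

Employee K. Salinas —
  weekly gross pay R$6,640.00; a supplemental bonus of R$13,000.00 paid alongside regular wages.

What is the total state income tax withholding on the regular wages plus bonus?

R$4,251.99

State Income Tax: taxable = R$6,640.00
  R$381.04 + 23.28% × (R$6,640.00 − R$2,800.00) = R$381.04 + 23.28% × R$3,840.00 = R$1,274.99
Supplemental (22.9% flat on bonus): 22.9% × R$13,000.00 = R$2,977.00
Total state income tax: R$1,274.99 + R$2,977.00 = R$4,251.99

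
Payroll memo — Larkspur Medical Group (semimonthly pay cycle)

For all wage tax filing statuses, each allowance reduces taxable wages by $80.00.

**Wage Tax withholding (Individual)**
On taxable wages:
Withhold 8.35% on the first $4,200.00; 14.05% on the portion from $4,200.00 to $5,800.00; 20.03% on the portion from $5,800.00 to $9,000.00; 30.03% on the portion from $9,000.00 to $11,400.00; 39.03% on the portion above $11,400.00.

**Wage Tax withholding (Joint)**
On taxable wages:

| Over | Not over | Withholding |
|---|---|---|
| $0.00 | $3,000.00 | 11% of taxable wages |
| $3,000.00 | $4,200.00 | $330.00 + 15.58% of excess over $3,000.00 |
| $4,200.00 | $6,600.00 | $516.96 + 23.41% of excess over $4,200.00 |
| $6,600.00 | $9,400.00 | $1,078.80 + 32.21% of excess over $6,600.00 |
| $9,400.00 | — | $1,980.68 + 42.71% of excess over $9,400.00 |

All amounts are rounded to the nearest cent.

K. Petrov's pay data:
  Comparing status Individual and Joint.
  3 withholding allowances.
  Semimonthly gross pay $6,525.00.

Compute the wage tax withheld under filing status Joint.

Wage Tax (Joint): taxable = $6,525.00 − 3×$80.00 = $6,285.00
  $516.96 + 23.41% × ($6,285.00 − $4,200.00) = $516.96 + 23.41% × $2,085.00 = $1,005.06

$1,005.06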